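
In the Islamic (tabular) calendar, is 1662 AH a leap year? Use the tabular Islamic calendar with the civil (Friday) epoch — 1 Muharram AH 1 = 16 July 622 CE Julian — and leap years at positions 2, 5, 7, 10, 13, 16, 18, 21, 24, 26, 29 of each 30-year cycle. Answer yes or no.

no

Year 1662 AH is year 12 of its 30-year cycle; leap positions are 2, 5, 7, 10, 13, 16, 18, 21, 24, 26, 29, so it is a common year (354 days).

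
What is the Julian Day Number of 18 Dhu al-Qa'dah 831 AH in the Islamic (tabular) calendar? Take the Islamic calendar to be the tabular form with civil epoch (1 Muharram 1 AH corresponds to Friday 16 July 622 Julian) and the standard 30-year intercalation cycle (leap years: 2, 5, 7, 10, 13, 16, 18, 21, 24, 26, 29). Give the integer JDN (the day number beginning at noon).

In the proleptic Gregorian calendar the same day is 7 September 1428.
JDN 2451545 is 1 January 2000 CE (Gregorian); the target day is −208669 days from there, so JDN = 2242876.

2242876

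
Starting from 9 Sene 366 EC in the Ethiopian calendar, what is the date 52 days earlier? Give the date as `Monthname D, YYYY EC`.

Miyazya 17, 366 EC

JDN of 9 Sene 366 EC = 1857815.
1857815 − 52 = 1857763.
JDN 1857763 in the Ethiopian calendar is Miyazya 17, 366 EC.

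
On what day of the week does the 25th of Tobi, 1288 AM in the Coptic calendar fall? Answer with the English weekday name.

Equivalently 31 January 1572 Gregorian, JDN 2295251.
2295251 ≡ 0 (mod 7); counting from Monday = 0 gives Monday.

Monday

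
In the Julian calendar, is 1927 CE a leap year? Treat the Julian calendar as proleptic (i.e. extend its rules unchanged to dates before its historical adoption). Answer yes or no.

no

1927 mod 4 = 3, so it is a common year in the Julian calendar.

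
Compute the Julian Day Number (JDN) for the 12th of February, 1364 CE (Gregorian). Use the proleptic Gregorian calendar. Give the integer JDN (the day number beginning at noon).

2219293

JDN 2299161 is 15 October 1582 CE (Gregorian); the target day is −79868 days from there, so JDN = 2219293.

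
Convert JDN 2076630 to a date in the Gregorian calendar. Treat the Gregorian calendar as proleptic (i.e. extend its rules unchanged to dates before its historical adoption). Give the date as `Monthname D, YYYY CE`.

Counting from JDN 2299161 = 15 Oct 1582 gives an offset of -222531 days.

July 8, 973 CE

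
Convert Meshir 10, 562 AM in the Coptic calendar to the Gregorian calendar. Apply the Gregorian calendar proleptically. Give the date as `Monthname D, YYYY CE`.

Julian Day Number of the source date = 2030094.
Converting JDN 2030094 to the Gregorian calendar gives 8 February 846 CE.

February 8, 846 CE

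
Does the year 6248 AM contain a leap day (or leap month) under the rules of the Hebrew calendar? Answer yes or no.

Hebrew year 6248 is year 16 of its 19-year Metonic cycle; leap years are at positions 3, 6, 8, 11, 14, 17, 19, so it is a common year (12 months).

no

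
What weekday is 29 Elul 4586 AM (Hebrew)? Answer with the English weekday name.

Wednesday

Equivalently 9 September 826 Gregorian, JDN 2023002.
2023002 ≡ 2 (mod 7); counting from Monday = 0 gives Wednesday.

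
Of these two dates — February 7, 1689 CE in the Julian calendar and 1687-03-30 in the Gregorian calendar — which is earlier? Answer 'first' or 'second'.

First date → JDN 2338003; second date → JDN 2337313.
JDN 2337313 < JDN 2338003, so the second date is earlier.

second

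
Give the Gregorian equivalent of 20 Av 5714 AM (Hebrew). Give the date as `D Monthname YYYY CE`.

Julian Day Number of the source date = 2434974.
Converting JDN 2434974 to the Gregorian calendar gives 19 August 1954 CE.

19 August 1954 CE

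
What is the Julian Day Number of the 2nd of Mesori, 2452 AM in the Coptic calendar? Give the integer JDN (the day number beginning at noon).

In the Gregorian calendar the same day is 14 August 2736.
JDN 2451545 is 1 January 2000 CE (Gregorian); the target day is +269044 days from there, so JDN = 2720589.

2720589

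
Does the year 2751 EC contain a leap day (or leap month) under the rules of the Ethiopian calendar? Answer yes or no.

yes

2751 mod 4 = 3; in the Ethiopian calendar a year is leap when year mod 4 = 3, so it is a leap year.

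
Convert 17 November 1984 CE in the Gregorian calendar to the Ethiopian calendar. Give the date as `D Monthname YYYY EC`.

8 Hidar 1977 EC

Both dates share Julian Day Number 2446022; in the Ethiopian calendar that is 8 Hidar 1977 EC.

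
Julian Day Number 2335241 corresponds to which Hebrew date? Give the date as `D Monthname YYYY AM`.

The Gregorian equivalent of JDN 2335241 is 27 July 1681.
In the Hebrew calendar that day is 12 Av 5441 AM.

12 Av 5441 AM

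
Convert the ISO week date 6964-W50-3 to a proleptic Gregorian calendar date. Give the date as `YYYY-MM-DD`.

6964-12-12

ISO week 1 of 6964 is the week containing the first Thursday of 6964.
Week 50, day 3 (Wednesday) lands on 6964-12-12.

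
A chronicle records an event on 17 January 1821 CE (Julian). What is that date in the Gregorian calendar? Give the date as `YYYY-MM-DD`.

1821-01-29

For dates in this range the Gregorian date is 12 days ahead of the Julian.
17 January 1821 Julian + 12 days → 29 January 1821 Gregorian.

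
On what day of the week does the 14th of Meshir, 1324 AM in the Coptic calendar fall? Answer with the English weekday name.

Tuesday

Equivalently 19 February 1608 Gregorian, JDN 2308419.
JDN 2308419 mod 7 = 1, and JDN 0 was a Monday, so this is a Tuesday.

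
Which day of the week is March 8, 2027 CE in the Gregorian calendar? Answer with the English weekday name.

2461473 ≡ 0 (mod 7); counting from Monday = 0 gives Monday.

Monday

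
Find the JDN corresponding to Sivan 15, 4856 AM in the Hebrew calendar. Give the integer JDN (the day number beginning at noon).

Equivalently 14 June 1096 (proleptic Gregorian).
JDN 2299161 is 15 October 1582 CE (Gregorian); the target day is −177630 days from there, so JDN = 2121531.

2121531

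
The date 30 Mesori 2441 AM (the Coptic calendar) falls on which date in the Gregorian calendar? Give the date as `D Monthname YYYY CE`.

Julian Day Number of the source date = 2716599.
Converting JDN 2716599 to the Gregorian calendar gives 11 September 2725 CE.

11 September 2725 CE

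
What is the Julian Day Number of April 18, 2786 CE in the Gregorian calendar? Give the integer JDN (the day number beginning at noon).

JDN 2400001 is 17 November 1858 CE (Gregorian), MJD 0; the target day is +338732 days from there, so JDN = 2738733.

2738733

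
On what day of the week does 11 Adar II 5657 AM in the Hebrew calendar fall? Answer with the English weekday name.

Monday

This is JDN 2413999 (15 March 1897 Gregorian).
2413999 ≡ 0 (mod 7); counting from Monday = 0 gives Monday.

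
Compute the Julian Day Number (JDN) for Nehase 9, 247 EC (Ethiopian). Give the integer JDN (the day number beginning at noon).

Equivalently 2 August 255 (proleptic Gregorian).
JDN 2400001 is 17 November 1858 CE (Gregorian), MJD 0; the target day is −585591 days from there, so JDN = 1814410.

1814410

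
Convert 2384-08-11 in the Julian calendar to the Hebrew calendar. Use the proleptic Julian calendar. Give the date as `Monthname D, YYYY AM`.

Both dates share Julian Day Number 2592037; in the Hebrew calendar that is 9 Elul 6144 AM.

Elul 9, 6144 AM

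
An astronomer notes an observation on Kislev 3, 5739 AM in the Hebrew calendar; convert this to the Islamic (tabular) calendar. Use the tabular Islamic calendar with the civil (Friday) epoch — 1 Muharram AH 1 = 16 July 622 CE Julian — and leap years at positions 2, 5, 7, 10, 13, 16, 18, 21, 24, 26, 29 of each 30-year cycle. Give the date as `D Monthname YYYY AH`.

Both dates share Julian Day Number 2443846; in the tabular Islamic calendar that is 2 Muharram 1399 AH.

2 Muharram 1399 AH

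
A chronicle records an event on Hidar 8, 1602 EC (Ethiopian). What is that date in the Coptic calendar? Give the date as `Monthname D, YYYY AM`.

Hathor 8, 1326 AM

The source date corresponds to 14 November 1609 in the Gregorian calendar (JDN 2309053).
That day falls on 8 Hathor 1326 AM in the Coptic calendar.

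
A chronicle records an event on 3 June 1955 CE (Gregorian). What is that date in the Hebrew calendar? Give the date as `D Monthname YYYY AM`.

13 Sivan 5715 AM

Julian Day Number of the source date = 2435262.
Converting JDN 2435262 to the Hebrew calendar gives 13 Sivan 5715 AM.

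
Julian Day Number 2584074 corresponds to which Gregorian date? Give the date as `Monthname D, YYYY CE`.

November 8, 2362 CE

JDN 2451545 is 1 Jan 2000; 2584074 is +132529 days from there.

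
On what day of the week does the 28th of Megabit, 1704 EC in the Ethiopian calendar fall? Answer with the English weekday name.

In the Gregorian calendar this is 4 April 1712 (JDN 2346449).
JDN 2346449 mod 7 = 0, and JDN 0 was a Monday, so this is a Monday.

Monday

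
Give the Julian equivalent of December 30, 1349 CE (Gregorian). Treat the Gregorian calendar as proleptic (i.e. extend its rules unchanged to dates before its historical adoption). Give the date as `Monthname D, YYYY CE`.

For dates in this range the Gregorian date is 8 days ahead of the Julian.
30 December 1349 Gregorian − 8 days → 22 December 1349 Julian.

December 22, 1349 CE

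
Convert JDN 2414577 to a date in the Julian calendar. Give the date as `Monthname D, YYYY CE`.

JDN 2414577 is 14 October 1898 in the Gregorian calendar.
In the Julian calendar that day is October 2, 1898 CE.

October 2, 1898 CE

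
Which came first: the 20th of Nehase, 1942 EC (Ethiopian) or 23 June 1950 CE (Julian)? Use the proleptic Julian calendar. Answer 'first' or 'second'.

First date → JDN 2433520; second date → JDN 2433469.
JDN 2433469 < JDN 2433520, so the second date is earlier.

second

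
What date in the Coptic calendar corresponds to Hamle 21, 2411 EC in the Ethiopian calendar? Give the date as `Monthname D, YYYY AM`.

The source date corresponds to 31 July 2419 in the Gregorian calendar (JDN 2604793).
That day falls on 21 Epip 2135 AM in the Coptic calendar.

Epip 21, 2135 AM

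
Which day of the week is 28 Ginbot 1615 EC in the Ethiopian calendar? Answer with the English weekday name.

In the Gregorian calendar this is 2 June 1623 (JDN 2314001).
2314001 ≡ 4 (mod 7); counting from Monday = 0 gives Friday.

Friday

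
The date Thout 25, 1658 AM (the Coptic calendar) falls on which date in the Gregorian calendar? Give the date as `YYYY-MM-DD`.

1941-10-05

Both dates share Julian Day Number 2430273; in the Gregorian calendar that is 5 October 1941 CE.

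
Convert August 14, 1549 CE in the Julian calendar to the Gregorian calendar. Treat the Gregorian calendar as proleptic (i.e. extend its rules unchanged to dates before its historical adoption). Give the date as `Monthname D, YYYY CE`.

At this point the Julian calendar is 10 days behind the Gregorian.
14 August 1549 Julian + 10 days → 24 August 1549 Gregorian.

August 24, 1549 CE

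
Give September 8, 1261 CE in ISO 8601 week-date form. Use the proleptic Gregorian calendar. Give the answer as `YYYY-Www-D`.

The weekday is Thursday (ISO weekday 4).
That Thursday belongs to ISO week 36 of ISO year 1261.

1261-W36-4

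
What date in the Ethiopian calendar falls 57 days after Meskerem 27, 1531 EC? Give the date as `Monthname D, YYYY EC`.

The starting date is JDN 2283079; 2283079 + 57 = 2283136.
JDN 2283136 corresponds to Hidar 24, 1531 EC.

Hidar 24, 1531 EC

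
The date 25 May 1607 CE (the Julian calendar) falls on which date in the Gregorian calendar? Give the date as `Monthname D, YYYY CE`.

June 4, 1607 CE

The Julian–Gregorian offset here is 10 days (Julian trailing).
25 May 1607 Julian + 10 days → 4 June 1607 Gregorian.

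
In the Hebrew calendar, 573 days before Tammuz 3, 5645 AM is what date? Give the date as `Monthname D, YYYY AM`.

Counting 573 days back from JDN 2409709 reaches JDN 2409136, which is Cheshvan 21, 5644 AM.

Cheshvan 21, 5644 AM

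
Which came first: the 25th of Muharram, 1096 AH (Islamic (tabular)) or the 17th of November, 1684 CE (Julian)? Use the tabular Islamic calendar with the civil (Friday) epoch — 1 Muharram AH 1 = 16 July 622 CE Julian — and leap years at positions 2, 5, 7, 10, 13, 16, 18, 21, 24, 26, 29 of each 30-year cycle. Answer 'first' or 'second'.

second

Converting both to JDN: 2336495 vs 2336460; the smaller is the second.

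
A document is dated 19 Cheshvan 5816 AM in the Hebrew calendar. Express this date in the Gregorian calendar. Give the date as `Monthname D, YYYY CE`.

November 10, 2055 CE

Julian Day Number of the source date = 2471947.
Converting JDN 2471947 to the Gregorian calendar gives 10 November 2055 CE.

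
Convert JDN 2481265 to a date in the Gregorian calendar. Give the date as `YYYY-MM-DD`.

JDN 2451545 is 1 Jan 2000; 2481265 is +29720 days from there.

2081-05-15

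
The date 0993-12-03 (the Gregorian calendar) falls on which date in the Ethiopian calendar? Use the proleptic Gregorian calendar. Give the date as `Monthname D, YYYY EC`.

Tahsas 2, 986 EC

Julian Day Number of the source date = 2084083.
Converting JDN 2084083 to the Ethiopian calendar gives 2 Tahsas 986 EC.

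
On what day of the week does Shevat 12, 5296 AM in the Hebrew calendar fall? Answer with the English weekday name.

Equivalently 15 January 1536 Gregorian, JDN 2282086.
2282086 ≡ 2 (mod 7); counting from Monday = 0 gives Wednesday.

Wednesday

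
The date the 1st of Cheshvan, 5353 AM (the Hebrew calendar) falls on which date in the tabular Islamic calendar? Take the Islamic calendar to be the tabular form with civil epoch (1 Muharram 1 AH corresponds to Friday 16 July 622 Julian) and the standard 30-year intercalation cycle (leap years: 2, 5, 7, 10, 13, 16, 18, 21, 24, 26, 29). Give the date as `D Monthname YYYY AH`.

30 Dhu al-Hijjah 1000 AH

Julian Day Number of the source date = 2302806.
Converting JDN 2302806 to the tabular Islamic calendar gives 30 Dhu al-Hijjah 1000 AH.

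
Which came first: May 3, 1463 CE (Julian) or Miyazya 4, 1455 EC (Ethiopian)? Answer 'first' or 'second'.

The two dates have Julian Day Numbers 2255541 and 2255507 respectively.
Since 2255507 < 2255541, the second date comes first.

second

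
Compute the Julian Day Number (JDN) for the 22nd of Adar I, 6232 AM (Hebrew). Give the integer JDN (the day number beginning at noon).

Equivalently 2 March 2472 (Gregorian).
JDN 2400001 is 17 November 1858 CE (Gregorian), MJD 0; the target day is +224000 days from there, so JDN = 2624001.

2624001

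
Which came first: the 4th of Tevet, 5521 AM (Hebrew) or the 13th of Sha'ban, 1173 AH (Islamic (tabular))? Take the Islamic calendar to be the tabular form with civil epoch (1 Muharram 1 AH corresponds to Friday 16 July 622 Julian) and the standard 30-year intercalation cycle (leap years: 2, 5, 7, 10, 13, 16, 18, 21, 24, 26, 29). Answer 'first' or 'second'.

Converting both to JDN: 2364232 vs 2363977; the smaller is the second.

second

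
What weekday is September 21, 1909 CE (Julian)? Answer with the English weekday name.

Monday

Equivalently 4 October 1909 Gregorian, JDN 2418584.
Since JDN mod 7 = 0 (0 = Monday), the day is Monday.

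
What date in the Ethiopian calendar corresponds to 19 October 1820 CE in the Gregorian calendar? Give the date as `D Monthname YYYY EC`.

10 Tikimt 1813 EC

Both dates share Julian Day Number 2386093; in the Ethiopian calendar that is 10 Tikimt 1813 EC.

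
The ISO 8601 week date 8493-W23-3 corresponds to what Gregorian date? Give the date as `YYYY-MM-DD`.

8493-06-03

ISO week 1 of 8493 is the week containing the first Thursday of 8493.
Week 23, day 3 (Wednesday) lands on 8493-06-03.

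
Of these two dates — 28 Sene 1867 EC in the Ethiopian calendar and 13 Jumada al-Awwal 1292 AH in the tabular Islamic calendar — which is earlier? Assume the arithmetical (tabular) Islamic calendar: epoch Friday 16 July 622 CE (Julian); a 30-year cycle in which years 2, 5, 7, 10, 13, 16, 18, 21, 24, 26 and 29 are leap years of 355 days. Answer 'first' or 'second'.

second

First date → JDN 2406074; second date → JDN 2406057.
JDN 2406057 < JDN 2406074, so the second date is earlier.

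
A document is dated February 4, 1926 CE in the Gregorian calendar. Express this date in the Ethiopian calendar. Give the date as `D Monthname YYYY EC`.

Julian Day Number of the source date = 2424551.
Converting JDN 2424551 to the Ethiopian calendar gives 27 Tir 1918 EC.

27 Tir 1918 EC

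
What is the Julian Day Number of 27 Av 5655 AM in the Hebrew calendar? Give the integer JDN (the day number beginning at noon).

2413423

Equivalently 17 August 1895 (Gregorian).
JDN 2299161 is 15 October 1582 CE (Gregorian); the target day is +114262 days from there, so JDN = 2413423.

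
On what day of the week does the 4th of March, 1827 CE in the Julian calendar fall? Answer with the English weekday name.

This is JDN 2388432 (16 March 1827 Gregorian).
Since JDN mod 7 = 4 (0 = Monday), the day is Friday.

Friday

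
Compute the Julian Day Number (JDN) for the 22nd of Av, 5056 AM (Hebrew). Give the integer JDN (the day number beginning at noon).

Equivalently 30 July 1296 (proleptic Gregorian).
JDN 2451545 is 1 January 2000 CE (Gregorian); the target day is −256919 days from there, so JDN = 2194626.

2194626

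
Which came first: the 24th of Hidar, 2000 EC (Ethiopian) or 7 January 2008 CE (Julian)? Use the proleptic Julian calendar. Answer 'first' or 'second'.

first

First date → JDN 2454439; second date → JDN 2454486.
JDN 2454439 < JDN 2454486, so the first date is earlier.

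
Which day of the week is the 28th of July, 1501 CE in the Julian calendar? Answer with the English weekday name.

Wednesday

Equivalently 7 August 1501 Gregorian, JDN 2269507.
Since JDN mod 7 = 2 (0 = Monday), the day is Wednesday.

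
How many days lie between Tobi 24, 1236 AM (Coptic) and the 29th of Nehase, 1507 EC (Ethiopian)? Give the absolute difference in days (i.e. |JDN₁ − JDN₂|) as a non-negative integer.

First date → JDN 2276257; second date → JDN 2274645.
The interval is |2276257 − 2274645| = 1612 days.

1612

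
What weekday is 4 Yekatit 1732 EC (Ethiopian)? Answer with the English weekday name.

Wednesday

Equivalently 10 February 1740 Gregorian, JDN 2356622.
2356622 ≡ 2 (mod 7); counting from Monday = 0 gives Wednesday.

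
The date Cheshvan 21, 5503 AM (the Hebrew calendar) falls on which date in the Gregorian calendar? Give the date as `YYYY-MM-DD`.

Both dates share Julian Day Number 2357634; in the Gregorian calendar that is 18 November 1742 CE.

1742-11-18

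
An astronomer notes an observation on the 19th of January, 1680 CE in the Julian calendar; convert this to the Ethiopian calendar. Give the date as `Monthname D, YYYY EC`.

Julian Day Number of the source date = 2334696.
Converting JDN 2334696 to the Ethiopian calendar gives 23 Tir 1672 EC.

Tir 23, 1672 EC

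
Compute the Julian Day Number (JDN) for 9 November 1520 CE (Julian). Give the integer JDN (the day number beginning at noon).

2276551

Equivalently 19 November 1520 (proleptic Gregorian).
JDN 2451545 is 1 January 2000 CE (Gregorian); the target day is −174994 days from there, so JDN = 2276551.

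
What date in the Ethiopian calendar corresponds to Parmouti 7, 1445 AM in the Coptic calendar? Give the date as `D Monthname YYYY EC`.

7 Miyazya 1721 EC

The source date corresponds to 13 April 1729 in the Gregorian calendar (JDN 2352667).
That day falls on 7 Miyazya 1721 EC in the Ethiopian calendar.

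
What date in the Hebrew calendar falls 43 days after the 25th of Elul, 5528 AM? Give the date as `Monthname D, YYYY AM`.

Cheshvan 9, 5529 AM

The starting date is JDN 2367059; 2367059 + 43 = 2367102.
JDN 2367102 corresponds to Cheshvan 9, 5529 AM.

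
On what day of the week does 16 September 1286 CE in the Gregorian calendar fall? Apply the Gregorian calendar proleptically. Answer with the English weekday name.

Monday

2191021 ≡ 0 (mod 7); counting from Monday = 0 gives Monday.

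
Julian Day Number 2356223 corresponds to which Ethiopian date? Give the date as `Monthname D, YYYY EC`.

JDN 2356223 is 7 January 1739 in the Gregorian calendar.
In the Ethiopian calendar that day is Tir 1, 1731 EC.

Tir 1, 1731 EC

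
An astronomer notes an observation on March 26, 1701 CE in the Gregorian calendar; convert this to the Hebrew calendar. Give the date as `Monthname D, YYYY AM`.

Adar II 16, 5461 AM

Both dates share Julian Day Number 2342422; in the Hebrew calendar that is 16 Adar II 5461 AM.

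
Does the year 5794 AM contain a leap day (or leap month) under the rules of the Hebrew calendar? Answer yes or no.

Hebrew year 5794 is year 18 of its 19-year Metonic cycle; leap years are at positions 3, 6, 8, 11, 14, 17, 19, so it is a common year (12 months).

no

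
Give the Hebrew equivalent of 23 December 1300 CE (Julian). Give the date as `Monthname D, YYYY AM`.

The source date corresponds to 31 December 1300 in the proleptic Gregorian calendar (JDN 2196240).
That day falls on 11 Tevet 5061 AM in the Hebrew calendar.

Tevet 11, 5061 AM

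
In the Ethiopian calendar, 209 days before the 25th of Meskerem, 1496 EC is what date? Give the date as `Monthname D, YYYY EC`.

Megabit 2, 1495 EC

JDN of the 25th of Meskerem, 1496 EC = 2270294.
2270294 − 209 = 2270085.
JDN 2270085 in the Ethiopian calendar is Megabit 2, 1495 EC.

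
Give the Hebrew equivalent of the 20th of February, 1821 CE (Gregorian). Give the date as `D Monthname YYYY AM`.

18 Adar I 5581 AM

Julian Day Number of the source date = 2386217.
Converting JDN 2386217 to the Hebrew calendar gives 18 Adar I 5581 AM.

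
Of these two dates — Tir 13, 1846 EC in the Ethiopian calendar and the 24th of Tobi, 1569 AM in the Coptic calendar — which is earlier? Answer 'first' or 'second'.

second

The two dates have Julian Day Numbers 2398239 and 2397885 respectively.
Since 2397885 < 2398239, the second date comes first.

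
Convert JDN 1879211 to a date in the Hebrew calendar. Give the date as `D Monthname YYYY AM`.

21 Tevet 4193 AM

JDN 1879211 is 1 January 433 in the proleptic Gregorian calendar.
In the Hebrew calendar that day is 21 Tevet 4193 AM.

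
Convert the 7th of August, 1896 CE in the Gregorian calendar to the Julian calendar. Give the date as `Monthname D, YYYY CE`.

July 26, 1896 CE

The Julian–Gregorian offset here is 12 days (Julian trailing).
7 August 1896 Gregorian − 12 days → 26 July 1896 Julian.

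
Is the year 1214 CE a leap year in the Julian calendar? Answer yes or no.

no

1214 mod 4 = 2, so it is a common year in the Julian calendar.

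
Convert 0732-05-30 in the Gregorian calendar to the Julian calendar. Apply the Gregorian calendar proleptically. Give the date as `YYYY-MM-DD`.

0732-05-26

For dates in this range the Gregorian date is 4 days ahead of the Julian.
30 May 732 Gregorian − 4 days → 26 May 732 Julian.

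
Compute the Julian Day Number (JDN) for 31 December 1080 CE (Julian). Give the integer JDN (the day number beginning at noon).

In the proleptic Gregorian calendar the same day is 6 January 1081.
JDN 2400001 is 17 November 1858 CE (Gregorian), MJD 0; the target day is −284108 days from there, so JDN = 2115893.

2115893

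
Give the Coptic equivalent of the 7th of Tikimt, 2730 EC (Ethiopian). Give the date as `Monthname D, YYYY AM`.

Julian Day Number of the source date = 2721024.
Converting JDN 2721024 to the Coptic calendar gives 7 Paopi 2454 AM.

Paopi 7, 2454 AM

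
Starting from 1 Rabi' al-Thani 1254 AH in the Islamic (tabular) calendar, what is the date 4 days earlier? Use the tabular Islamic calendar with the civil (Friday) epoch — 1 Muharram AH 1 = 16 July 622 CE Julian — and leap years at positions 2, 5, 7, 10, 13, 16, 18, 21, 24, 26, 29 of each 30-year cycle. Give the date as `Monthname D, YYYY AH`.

The starting date is JDN 2392550; 2392550 − 4 = 2392546.
JDN 2392546 corresponds to Rabi' al-Awwal 27, 1254 AH.

Rabi' al-Awwal 27, 1254 AH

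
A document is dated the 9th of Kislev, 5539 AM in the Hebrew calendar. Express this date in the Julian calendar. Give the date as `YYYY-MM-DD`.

1778-11-17

Both dates share Julian Day Number 2370793; in the Julian calendar that is 17 November 1778 CE.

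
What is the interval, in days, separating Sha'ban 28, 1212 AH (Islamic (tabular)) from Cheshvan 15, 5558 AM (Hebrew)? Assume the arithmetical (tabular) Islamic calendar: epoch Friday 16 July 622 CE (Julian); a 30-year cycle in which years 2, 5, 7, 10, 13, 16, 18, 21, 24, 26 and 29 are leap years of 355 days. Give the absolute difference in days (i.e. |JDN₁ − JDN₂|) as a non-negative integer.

103

JDN of the first date = 2377812.
JDN of the second date = 2377709.
|2377709 − 2377812| = 103.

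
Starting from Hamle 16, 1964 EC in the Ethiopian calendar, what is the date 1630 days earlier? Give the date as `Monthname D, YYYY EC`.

JDN of Hamle 16, 1964 EC = 2441522.
2441522 − 1630 = 2439892.
JDN 2439892 in the Ethiopian calendar is Tir 27, 1960 EC.

Tir 27, 1960 EC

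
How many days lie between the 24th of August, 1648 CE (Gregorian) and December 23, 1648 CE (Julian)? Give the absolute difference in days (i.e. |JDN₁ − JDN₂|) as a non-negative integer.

131

JDN of the first date = 2323216.
JDN of the second date = 2323347.
|2323347 − 2323216| = 131.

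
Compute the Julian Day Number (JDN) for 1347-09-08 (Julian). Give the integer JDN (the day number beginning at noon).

2213300

Equivalently 16 September 1347 (proleptic Gregorian).
JDN 2299161 is 15 October 1582 CE (Gregorian); the target day is −85861 days from there, so JDN = 2213300.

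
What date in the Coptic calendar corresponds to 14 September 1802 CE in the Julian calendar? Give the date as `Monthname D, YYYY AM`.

Thout 17, 1519 AM

The source date corresponds to 26 September 1802 in the Gregorian calendar (JDN 2379495).
That day falls on 17 Thout 1519 AM in the Coptic calendar.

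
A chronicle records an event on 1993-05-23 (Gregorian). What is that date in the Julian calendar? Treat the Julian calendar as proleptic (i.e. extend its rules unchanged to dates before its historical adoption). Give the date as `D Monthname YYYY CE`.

The Julian–Gregorian offset here is 13 days (Julian trailing).
23 May 1993 Gregorian − 13 days → 10 May 1993 Julian.

10 May 1993 CE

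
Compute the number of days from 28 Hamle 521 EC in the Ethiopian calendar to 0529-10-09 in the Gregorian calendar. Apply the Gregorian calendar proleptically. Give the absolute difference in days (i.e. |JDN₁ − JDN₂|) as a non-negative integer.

JDN of the first date = 1914478.
JDN of the second date = 1914555.
|1914555 − 1914478| = 77.

77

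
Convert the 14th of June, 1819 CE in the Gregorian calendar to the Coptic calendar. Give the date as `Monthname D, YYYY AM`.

Paoni 8, 1535 AM

Julian Day Number of the source date = 2385600.
Converting JDN 2385600 to the Coptic calendar gives 8 Paoni 1535 AM.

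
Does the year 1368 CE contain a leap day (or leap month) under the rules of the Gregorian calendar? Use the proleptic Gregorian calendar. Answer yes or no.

yes

1368 is divisible by 4 and not by 100, so it is a leap year.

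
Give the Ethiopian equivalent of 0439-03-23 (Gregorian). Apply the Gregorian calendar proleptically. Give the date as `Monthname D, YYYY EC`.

Julian Day Number of the source date = 1881483.
Converting JDN 1881483 to the Ethiopian calendar gives 26 Megabit 431 EC.

Megabit 26, 431 EC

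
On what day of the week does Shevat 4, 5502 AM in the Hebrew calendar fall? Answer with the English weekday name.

This is JDN 2357321 (9 January 1742 Gregorian).
2357321 ≡ 1 (mod 7); counting from Monday = 0 gives Tuesday.

Tuesday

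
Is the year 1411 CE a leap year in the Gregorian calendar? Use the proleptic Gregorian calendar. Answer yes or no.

1411 is not divisible by 4, so it is a common year.

no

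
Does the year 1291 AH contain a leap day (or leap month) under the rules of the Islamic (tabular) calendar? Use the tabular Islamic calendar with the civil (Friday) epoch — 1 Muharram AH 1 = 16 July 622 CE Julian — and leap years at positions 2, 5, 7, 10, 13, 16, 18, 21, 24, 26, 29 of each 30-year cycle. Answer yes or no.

no

Year 1291 AH is year 1 of its 30-year cycle; leap positions are 2, 5, 7, 10, 13, 16, 18, 21, 24, 26, 29, so it is a common year (354 days).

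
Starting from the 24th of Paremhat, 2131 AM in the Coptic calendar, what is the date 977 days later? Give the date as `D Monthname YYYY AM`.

25 Hathor 2134 AM

Counting 977 days forward from JDN 2603215 reaches JDN 2604192, which is 25 Hathor 2134 AM.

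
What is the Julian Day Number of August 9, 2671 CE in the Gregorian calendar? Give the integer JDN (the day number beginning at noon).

2696843

JDN 2400001 is 17 November 1858 CE (Gregorian), MJD 0; the target day is +296842 days from there, so JDN = 2696843.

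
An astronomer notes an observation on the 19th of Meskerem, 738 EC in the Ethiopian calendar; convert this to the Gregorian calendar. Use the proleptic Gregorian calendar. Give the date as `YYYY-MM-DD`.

0745-09-20

Julian Day Number of the source date = 1993428.
Converting JDN 1993428 to the Gregorian calendar gives 20 September 745 CE.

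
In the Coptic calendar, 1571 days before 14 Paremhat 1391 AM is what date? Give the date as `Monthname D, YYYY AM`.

The starting date is JDN 2332920; 2332920 − 1571 = 2331349.
JDN 2331349 corresponds to Hathor 24, 1387 AM.

Hathor 24, 1387 AM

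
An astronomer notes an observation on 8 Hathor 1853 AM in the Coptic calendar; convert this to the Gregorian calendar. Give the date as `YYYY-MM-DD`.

Julian Day Number of the source date = 2501540.
Converting JDN 2501540 to the Gregorian calendar gives 18 November 2136 CE.

2136-11-18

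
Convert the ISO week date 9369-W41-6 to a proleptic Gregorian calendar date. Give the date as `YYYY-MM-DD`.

ISO week 1 of 9369 is the week containing the first Thursday of 9369.
Week 41, day 6 (Saturday) lands on 9369-10-14.

9369-10-14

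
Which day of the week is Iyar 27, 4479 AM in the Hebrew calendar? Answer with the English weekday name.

Equivalently 25 May 719 Gregorian, JDN 1983813.
Since JDN mod 7 = 6 (0 = Monday), the day is Sunday.

Sunday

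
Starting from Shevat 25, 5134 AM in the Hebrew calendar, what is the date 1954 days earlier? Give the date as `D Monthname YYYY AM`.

19 Tishrei 5129 AM

The starting date is JDN 2222949; 2222949 − 1954 = 2220995.
JDN 2220995 corresponds to 19 Tishrei 5129 AM.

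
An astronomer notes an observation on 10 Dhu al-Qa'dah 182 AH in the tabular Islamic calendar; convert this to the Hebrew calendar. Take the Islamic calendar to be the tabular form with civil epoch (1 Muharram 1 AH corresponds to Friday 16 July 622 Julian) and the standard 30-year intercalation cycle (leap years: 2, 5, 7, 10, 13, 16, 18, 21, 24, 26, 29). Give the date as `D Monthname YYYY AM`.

10 Tevet 4559 AM

The source date corresponds to 27 December 798 in the proleptic Gregorian calendar (JDN 2012884).
That day falls on 10 Tevet 4559 AM in the Hebrew calendar.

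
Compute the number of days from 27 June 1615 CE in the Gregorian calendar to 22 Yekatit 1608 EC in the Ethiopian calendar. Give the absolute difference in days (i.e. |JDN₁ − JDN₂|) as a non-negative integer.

First date → JDN 2311104; second date → JDN 2311349.
The interval is |2311104 − 2311349| = 245 days.

245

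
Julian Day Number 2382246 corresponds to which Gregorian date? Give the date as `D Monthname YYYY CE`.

8 April 1810 CE

JDN 2451545 is 1 Jan 2000; 2382246 is −69299 days from there.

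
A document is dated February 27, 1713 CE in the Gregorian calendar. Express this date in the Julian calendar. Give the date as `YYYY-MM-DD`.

1713-02-16

At this point the Julian calendar is 11 days behind the Gregorian.
27 February 1713 Gregorian − 11 days → 16 February 1713 Julian.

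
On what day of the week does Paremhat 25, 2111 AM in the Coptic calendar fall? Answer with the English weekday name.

In the Gregorian calendar this is 6 April 2395 (JDN 2595911).
JDN 2595911 mod 7 = 3, and JDN 0 was a Monday, so this is a Thursday.

Thursday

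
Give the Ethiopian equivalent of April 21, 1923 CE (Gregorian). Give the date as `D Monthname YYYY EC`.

13 Miyazya 1915 EC

Both dates share Julian Day Number 2423531; in the Ethiopian calendar that is 13 Miyazya 1915 EC.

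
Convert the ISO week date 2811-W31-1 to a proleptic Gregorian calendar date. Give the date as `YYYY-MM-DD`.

2811-08-01

ISO week 1 of 2811 is the week containing the first Thursday of 2811.
Week 31, day 1 (Monday) lands on 2811-08-01.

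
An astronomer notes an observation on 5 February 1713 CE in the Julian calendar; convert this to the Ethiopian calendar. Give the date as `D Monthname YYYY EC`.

The source date corresponds to 16 February 1713 in the Gregorian calendar (JDN 2346767).
That day falls on 11 Yekatit 1705 EC in the Ethiopian calendar.

11 Yekatit 1705 EC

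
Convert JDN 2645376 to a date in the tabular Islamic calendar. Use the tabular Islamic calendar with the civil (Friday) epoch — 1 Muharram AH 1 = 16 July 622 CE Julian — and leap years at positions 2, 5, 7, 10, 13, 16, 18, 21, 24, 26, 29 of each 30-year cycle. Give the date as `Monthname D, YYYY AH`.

JDN 2645376 is 10 September 2530 in the Gregorian calendar.
In the tabular Islamic calendar that day is Ramadan 16, 1967 AH.

Ramadan 16, 1967 AH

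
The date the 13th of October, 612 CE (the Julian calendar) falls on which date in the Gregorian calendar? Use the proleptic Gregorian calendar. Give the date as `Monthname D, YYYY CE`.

October 16, 612 CE

For dates in this range the Gregorian date is 3 days ahead of the Julian.
13 October 612 Julian + 3 days → 16 October 612 Gregorian.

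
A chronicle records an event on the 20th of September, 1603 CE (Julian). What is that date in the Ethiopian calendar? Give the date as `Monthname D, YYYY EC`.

Meskerem 22, 1596 EC

The source date corresponds to 30 September 1603 in the Gregorian calendar (JDN 2306816).
That day falls on 22 Meskerem 1596 EC in the Ethiopian calendar.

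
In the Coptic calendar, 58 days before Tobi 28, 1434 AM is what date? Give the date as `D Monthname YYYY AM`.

Counting 58 days back from JDN 2348580 reaches JDN 2348522, which is 30 Hathor 1434 AM.

30 Hathor 1434 AM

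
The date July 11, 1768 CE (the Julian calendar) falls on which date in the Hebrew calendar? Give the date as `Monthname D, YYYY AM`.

Av 8, 5528 AM

The source date corresponds to 22 July 1768 in the Gregorian calendar (JDN 2367012).
That day falls on 8 Av 5528 AM in the Hebrew calendar.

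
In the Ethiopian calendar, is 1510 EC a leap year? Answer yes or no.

1510 mod 4 = 2; in the Ethiopian calendar a year is leap when year mod 4 = 3, so it is a common year.

no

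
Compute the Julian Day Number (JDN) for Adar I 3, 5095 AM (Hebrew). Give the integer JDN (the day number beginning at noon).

In the proleptic Gregorian calendar the same day is 5 February 1335.
JDN 2451545 is 1 January 2000 CE (Gregorian); the target day is −242851 days from there, so JDN = 2208694.

2208694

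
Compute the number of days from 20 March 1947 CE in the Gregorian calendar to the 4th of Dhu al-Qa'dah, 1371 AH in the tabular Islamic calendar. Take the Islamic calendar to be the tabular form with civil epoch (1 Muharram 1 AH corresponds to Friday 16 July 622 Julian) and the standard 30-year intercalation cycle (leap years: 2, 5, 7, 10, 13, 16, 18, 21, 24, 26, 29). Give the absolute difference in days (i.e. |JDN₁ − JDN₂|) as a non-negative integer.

1955

JDN of the first date = 2432265.
JDN of the second date = 2434220.
|2434220 − 2432265| = 1955.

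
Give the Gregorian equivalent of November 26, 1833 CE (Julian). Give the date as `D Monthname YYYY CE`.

8 December 1833 CE

The Julian–Gregorian offset here is 12 days (Julian trailing).
26 November 1833 Julian + 12 days → 8 December 1833 Gregorian.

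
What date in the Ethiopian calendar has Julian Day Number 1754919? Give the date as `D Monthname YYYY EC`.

JDN 1754919 is 13 September 92 in the proleptic Gregorian calendar.
In the Ethiopian calendar that day is 18 Meskerem 85 EC.

18 Meskerem 85 EC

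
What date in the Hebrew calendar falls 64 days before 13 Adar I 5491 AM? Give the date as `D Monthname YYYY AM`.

8 Tevet 5491 AM

Counting 64 days back from JDN 2353344 reaches JDN 2353280, which is 8 Tevet 5491 AM.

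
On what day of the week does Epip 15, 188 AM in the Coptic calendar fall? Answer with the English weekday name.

This is JDN 1893646 (10 July 472 Gregorian).
1893646 ≡ 6 (mod 7); counting from Monday = 0 gives Sunday.

Sunday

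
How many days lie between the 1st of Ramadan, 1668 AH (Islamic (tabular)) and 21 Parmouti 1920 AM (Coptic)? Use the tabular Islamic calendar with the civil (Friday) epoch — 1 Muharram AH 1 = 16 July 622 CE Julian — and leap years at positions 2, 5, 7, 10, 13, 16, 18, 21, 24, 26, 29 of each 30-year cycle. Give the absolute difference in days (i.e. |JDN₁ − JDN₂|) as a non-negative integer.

JDN of the first date = 2539405.
JDN of the second date = 2526175.
|2526175 − 2539405| = 13230.

13230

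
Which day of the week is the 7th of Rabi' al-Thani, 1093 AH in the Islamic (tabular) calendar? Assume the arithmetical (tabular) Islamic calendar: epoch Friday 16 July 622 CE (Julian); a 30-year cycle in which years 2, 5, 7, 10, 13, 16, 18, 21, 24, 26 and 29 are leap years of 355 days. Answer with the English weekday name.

Wednesday

Equivalently 15 April 1682 Gregorian, JDN 2335503.
2335503 ≡ 2 (mod 7); counting from Monday = 0 gives Wednesday.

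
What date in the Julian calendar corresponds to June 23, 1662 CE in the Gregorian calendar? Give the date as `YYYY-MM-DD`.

1662-06-13

At this point the Julian calendar is 10 days behind the Gregorian.
23 June 1662 Gregorian − 10 days → 13 June 1662 Julian.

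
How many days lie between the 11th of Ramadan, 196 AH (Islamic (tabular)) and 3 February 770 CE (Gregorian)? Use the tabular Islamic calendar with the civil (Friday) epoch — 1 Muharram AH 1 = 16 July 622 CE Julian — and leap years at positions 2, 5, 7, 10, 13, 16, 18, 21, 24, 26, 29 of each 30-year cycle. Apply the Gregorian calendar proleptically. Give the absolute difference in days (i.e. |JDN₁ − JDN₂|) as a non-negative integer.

15457

First date → JDN 2017787; second date → JDN 2002330.
The interval is |2017787 − 2002330| = 15457 days.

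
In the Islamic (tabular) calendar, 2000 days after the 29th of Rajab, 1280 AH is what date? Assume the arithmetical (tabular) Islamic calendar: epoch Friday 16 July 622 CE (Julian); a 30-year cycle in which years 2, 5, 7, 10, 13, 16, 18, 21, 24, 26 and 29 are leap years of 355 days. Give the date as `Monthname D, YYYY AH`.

JDN of the 29th of Rajab, 1280 AH = 2401880.
2401880 + 2000 = 2403880.
JDN 2403880 in the tabular Islamic calendar is Rabi' al-Awwal 21, 1286 AH.

Rabi' al-Awwal 21, 1286 AH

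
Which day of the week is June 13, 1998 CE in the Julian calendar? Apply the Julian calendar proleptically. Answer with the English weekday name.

Friday

In the Gregorian calendar this is 26 June 1998 (JDN 2450991).
Since JDN mod 7 = 4 (0 = Monday), the day is Friday.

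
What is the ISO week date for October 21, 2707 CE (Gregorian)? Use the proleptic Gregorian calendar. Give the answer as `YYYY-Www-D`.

2707-W43-1

The weekday is Monday (ISO weekday 1).
That Monday belongs to ISO week 43 of ISO year 2707.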